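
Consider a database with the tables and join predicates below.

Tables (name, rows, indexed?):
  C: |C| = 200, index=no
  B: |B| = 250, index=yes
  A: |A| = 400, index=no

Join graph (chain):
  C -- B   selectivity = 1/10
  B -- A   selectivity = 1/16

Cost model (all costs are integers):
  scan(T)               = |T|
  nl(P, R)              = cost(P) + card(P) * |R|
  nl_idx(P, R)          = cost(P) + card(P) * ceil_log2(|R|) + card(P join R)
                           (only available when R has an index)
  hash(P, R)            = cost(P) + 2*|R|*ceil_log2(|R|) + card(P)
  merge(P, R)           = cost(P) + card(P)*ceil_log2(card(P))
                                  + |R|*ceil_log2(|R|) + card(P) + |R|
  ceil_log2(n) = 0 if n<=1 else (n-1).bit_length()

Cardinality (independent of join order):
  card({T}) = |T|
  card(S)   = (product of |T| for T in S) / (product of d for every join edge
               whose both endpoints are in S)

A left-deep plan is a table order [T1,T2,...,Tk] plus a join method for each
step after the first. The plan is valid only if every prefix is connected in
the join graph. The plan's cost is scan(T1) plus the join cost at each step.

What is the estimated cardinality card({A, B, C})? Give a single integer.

Tables in S: A(400), B(250), C(200)
Edges inside S: C-B(d=10), B-A(d=16)
numerator = 400 * 250 * 200 = 20000000
denominator = 10 * 16 = 160
card(S) = 20000000 / 160 = 125000

125000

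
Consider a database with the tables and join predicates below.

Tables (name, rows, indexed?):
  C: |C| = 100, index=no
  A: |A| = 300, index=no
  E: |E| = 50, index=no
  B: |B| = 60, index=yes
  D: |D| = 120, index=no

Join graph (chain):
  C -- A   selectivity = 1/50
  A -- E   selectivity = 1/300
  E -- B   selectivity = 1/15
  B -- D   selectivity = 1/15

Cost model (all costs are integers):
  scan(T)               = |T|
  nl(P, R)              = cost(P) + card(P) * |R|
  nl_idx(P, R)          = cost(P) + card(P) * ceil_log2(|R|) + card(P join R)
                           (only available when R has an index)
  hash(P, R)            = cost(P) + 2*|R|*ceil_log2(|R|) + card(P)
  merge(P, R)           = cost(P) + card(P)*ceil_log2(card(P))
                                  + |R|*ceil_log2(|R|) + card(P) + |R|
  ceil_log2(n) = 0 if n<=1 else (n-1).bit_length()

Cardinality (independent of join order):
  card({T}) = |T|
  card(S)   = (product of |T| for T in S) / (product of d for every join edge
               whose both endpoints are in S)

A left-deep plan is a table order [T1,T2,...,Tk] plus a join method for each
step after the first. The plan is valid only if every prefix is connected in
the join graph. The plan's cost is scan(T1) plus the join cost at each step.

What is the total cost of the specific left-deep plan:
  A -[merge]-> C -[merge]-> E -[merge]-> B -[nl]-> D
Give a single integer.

60270

step 1: scan A: cost=300, card=300
step 2: join C via merge
    card(P join C) = 300*100/(50) = 600
    cost = 300 + 300*9 + 100*7 + 300 + 100 = 4100
step 3: join E via merge
    card(P join E) = 600*50/(300) = 100
    cost = 4100 + 600*10 + 50*6 + 600 + 50 = 11050
step 4: join B via merge
    card(P join B) = 100*60/(15) = 400
    cost = 11050 + 100*7 + 60*6 + 100 + 60 = 12270
step 5: join D via nl
    card(P join D) = 400*120/(15) = 3200
    cost = 12270 + 400*120 = 60270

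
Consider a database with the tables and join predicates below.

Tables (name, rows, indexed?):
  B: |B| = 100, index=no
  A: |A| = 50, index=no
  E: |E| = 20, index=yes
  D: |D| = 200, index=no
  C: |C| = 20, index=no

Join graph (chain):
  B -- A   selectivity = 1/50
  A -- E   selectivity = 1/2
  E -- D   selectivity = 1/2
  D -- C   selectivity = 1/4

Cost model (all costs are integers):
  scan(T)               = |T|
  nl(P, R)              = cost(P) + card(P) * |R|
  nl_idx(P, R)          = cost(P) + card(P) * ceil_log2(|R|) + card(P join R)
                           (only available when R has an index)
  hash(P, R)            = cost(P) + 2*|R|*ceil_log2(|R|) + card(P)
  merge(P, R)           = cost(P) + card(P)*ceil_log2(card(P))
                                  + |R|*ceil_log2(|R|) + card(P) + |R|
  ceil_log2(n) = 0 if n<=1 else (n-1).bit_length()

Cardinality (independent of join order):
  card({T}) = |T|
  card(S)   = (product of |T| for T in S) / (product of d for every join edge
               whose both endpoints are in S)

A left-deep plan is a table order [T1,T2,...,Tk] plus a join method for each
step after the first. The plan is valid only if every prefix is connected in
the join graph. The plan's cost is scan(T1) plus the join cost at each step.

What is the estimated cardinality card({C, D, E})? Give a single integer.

10000

Tables in S: C(20), D(200), E(20)
Edges inside S: E-D(d=2), D-C(d=4)
numerator = 20 * 200 * 20 = 80000
denominator = 2 * 4 = 8
card(S) = 80000 / 8 = 10000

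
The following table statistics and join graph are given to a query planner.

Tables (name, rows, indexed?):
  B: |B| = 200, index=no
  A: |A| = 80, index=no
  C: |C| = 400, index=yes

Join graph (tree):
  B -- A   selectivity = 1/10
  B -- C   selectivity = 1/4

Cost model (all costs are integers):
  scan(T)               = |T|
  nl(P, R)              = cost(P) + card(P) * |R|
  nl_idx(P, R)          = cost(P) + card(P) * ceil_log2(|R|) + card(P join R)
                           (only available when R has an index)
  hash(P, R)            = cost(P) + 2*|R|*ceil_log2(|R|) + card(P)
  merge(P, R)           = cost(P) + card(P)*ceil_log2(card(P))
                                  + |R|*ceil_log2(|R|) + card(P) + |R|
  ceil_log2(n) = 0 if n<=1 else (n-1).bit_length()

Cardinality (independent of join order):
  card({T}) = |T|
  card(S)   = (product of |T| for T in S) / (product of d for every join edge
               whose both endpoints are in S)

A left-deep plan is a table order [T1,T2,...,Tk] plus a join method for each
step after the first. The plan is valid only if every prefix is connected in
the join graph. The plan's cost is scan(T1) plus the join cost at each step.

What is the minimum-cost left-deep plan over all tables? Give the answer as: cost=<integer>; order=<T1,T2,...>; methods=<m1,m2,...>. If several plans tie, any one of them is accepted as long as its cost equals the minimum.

Selinger DP (subsets sized 1..n):
  {B}: scan cost=200, card=200
  {A}: scan cost=80, card=80
  {C}: scan cost=400, card=400
  {AB}: card=1600; try (A,hash)→1520, (B,merge)→2520, (A,merge)→2640, (B,hash)→3360, (B,nl)→16080, (A,nl)→16200; best=1520 via (A,hash)
  {BC}: card=20000; try (B,hash)→4000, (C,merge)→6000, (B,merge)→6200, (C,hash)→7600, (C,nl_idx)→22000, (C,nl)→80200 …(+1); best=4000 via (B,hash)
  {ABC}: card=160000; try (C,hash)→10320, (C,merge)→24720, (A,hash)→25120, (C,nl_idx)→175920, (A,merge)→324640, (C,nl)→641520 …(+1); best=10320 via (C,hash)

cost=10320; order=B,A,C; methods=hash,hash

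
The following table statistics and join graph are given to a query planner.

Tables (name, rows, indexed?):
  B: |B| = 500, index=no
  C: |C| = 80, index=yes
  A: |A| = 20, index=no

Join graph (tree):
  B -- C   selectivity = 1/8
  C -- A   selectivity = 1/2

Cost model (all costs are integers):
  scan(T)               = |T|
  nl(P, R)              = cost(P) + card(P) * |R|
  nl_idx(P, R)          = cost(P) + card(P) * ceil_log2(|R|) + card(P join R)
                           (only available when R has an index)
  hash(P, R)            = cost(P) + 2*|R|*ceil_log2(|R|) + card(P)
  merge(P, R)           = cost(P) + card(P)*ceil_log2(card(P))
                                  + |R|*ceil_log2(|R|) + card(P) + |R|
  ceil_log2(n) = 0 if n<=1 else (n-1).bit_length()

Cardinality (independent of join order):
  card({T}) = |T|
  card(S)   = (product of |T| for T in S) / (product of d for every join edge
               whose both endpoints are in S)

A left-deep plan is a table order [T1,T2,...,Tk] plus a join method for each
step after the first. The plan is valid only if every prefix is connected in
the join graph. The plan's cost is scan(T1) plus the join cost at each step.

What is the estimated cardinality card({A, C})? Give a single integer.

Tables in S: A(20), C(80)
Edges inside S: C-A(d=2)
numerator = 20 * 80 = 1600
denominator = 2 = 2
card(S) = 1600 / 2 = 800

800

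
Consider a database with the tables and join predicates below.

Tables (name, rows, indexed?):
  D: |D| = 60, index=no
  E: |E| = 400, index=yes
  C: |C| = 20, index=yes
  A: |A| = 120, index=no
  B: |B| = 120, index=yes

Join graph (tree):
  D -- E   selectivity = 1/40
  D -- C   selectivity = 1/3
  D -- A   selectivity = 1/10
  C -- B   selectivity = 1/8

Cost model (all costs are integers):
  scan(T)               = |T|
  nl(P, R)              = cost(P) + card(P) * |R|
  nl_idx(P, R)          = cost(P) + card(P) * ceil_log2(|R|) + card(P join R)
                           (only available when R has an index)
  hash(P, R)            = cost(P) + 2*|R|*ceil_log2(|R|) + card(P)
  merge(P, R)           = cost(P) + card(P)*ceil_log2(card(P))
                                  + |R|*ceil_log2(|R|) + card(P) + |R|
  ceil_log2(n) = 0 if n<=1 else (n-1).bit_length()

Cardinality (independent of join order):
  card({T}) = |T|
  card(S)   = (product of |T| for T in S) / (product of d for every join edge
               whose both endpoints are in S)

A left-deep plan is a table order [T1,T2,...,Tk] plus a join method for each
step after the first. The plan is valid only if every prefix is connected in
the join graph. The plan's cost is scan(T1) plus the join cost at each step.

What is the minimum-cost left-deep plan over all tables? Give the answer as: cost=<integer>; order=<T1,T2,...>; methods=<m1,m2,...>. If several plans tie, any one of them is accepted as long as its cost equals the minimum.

Selinger DP (subsets sized 1..n):
  {D}: scan cost=60, card=60
  {E}: scan cost=400, card=400
  {C}: scan cost=20, card=20
  {A}: scan cost=120, card=120
  {B}: scan cost=120, card=120
  {DE}: card=600; try (E,nl_idx)→1200, (D,hash)→1520, (E,merge)→4480, (D,merge)→4820, (E,hash)→7320, (E,nl)→24060 …(+1); best=1200 via (E,nl_idx)
  {CD}: card=400; try (C,hash)→320, (D,merge)→560, (C,merge)→600, (D,hash)→760, (C,nl_idx)→760, (D,nl)→1220 …(+1); best=320 via (C,hash)
  {AD}: card=720; try (D,hash)→960, (A,merge)→1440, (D,merge)→1500, (A,hash)→1800, (A,nl)→7260, (D,nl)→7320; best=960 via (D,hash)
  {BC}: card=300; try (C,hash)→440, (B,nl_idx)→460, (C,nl_idx)→1020, (B,merge)→1100, (C,merge)→1200, (B,hash)→1720 …(+2); best=440 via (C,hash)
  {CDE}: card=4000; try (C,hash)→2000, (E,hash)→7920, (E,nl_idx)→7920, (C,merge)→7920, (C,nl_idx)→8200, (E,merge)→8320 …(+2); best=2000 via (C,hash)
  {ADE}: card=7200; try (A,hash)→3480, (A,merge)→8760, (E,hash)→8880, (E,merge)→12880, (E,nl_idx)→14640, (A,nl)→73200 …(+1); best=3480 via (A,hash)
  {ACD}: card=4800; try (C,hash)→1880, (A,hash)→2400, (A,merge)→5280, (C,merge)→9000, (C,nl_idx)→9360, (C,nl)→15360 …(+1); best=1880 via (C,hash)
  {BCD}: card=6000; try (D,hash)→1460, (B,hash)→2400, (D,merge)→3860, (B,merge)→5280, (B,nl_idx)→9120, (D,nl)→18440 …(+1); best=1460 via (D,hash)
  {ACDE}: card=48000; try (A,hash)→7680, (C,hash)→10880, (E,hash)→13880, (A,merge)→54960, (E,merge)→73080, (C,nl_idx)→87480 …(+5); best=7680 via (A,hash)
  {BCDE}: card=60000; try (B,hash)→7680, (E,hash)→14660, (B,merge)→54960, (E,merge)→89460, (B,nl_idx)→90000, (E,nl_idx)→115460 …(+2); best=7680 via (B,hash)
  {ABCD}: card=72000; try (B,hash)→8360, (A,hash)→9140, (B,merge)→70040, (A,merge)→86420, (B,nl_idx)→107480, (B,nl)→577880 …(+1); best=8360 via (B,hash)
  {ABCDE}: card=720000; try (B,hash)→57360, (A,hash)→69360, (E,hash)→87560, (B,merge)→824640, (A,merge)→1028640, (B,nl_idx)→1063680 …(+5); best=57360 via (B,hash)

cost=57360; order=D,E,C,A,B; methods=nl_idx,hash,hash,hash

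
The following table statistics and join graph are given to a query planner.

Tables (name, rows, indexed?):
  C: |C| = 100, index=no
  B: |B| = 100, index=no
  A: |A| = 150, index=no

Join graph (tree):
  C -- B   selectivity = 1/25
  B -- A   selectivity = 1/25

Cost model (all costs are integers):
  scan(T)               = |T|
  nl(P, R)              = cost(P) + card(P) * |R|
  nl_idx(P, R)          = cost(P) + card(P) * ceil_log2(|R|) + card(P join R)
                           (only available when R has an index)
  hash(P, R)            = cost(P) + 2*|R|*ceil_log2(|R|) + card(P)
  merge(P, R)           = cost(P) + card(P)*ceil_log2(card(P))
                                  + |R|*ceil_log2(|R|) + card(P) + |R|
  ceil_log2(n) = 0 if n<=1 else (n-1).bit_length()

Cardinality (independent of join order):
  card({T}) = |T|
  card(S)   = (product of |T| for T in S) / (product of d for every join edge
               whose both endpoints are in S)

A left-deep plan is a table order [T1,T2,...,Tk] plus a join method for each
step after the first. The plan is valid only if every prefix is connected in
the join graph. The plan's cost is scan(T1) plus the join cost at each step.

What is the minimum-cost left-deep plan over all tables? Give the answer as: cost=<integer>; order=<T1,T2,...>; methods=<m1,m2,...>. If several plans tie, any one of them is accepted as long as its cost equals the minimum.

Selinger DP (subsets sized 1..n):
  {C}: scan cost=100, card=100
  {B}: scan cost=100, card=100
  {A}: scan cost=150, card=150
  {BC}: card=400; try (C,hash)→1600, (B,hash)→1600, (C,merge)→1700, (B,merge)→1700, (C,nl)→10100, (B,nl)→10100; best=1600 via (C,hash)
  {AB}: card=600; try (B,hash)→1700, (A,merge)→2250, (B,merge)→2300, (A,hash)→2600, (A,nl)→15100, (B,nl)→15150; best=1700 via (B,hash)
  {ABC}: card=2400; try (C,hash)→3700, (A,hash)→4400, (A,merge)→6950, (C,merge)→9100, (A,nl)→61600, (C,nl)→61700; best=3700 via (C,hash)

cost=3700; order=A,B,C; methods=hash,hash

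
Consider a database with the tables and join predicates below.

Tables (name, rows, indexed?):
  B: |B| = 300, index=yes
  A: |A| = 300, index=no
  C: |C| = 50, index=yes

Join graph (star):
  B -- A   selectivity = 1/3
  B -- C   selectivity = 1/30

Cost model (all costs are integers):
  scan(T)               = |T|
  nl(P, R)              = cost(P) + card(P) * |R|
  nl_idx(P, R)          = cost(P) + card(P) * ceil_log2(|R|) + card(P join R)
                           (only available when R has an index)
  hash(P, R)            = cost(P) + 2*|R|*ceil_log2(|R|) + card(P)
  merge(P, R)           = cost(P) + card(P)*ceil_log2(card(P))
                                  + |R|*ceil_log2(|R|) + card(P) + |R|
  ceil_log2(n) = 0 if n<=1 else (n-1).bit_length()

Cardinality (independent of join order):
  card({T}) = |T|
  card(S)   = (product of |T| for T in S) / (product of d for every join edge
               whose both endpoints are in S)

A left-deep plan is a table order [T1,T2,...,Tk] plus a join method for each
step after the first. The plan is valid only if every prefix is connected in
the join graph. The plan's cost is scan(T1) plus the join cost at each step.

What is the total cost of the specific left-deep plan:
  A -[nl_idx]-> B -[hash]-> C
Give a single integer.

step 1: scan A: cost=300, card=300
step 2: join B via nl_idx
    card(P join B) = 300*300/(3) = 30000
    cost = 300 + 300*9 + 30000 = 33000
step 3: join C via hash
    card(P join C) = 30000*50/(30) = 50000
    cost = 33000 + 2*50*6 + 30000 = 63600

63600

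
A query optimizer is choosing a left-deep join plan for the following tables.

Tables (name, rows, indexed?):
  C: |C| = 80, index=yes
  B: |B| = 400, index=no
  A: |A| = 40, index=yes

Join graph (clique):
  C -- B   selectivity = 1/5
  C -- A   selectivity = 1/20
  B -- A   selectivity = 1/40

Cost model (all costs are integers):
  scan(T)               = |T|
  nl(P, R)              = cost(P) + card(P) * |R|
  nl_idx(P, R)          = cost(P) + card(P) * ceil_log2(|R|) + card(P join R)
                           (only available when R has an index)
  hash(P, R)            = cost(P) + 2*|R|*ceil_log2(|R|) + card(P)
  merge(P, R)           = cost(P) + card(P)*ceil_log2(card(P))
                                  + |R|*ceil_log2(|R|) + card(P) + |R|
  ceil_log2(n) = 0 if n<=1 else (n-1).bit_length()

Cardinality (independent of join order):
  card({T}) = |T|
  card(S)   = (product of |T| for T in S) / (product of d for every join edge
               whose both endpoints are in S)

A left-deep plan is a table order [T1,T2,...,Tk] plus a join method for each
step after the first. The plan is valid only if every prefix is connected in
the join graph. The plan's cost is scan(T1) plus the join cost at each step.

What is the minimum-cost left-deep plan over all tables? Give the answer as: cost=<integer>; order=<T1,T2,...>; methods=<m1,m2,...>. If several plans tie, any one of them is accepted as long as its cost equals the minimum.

cost=2800; order=B,A,C; methods=hash,hash

Selinger DP (subsets sized 1..n):
  {C}: scan cost=80, card=80
  {B}: scan cost=400, card=400
  {A}: scan cost=40, card=40
  {BC}: card=6400; try (C,hash)→1920, (B,merge)→4720, (C,merge)→5040, (B,hash)→7360, (C,nl_idx)→9600, (B,nl)→32080 …(+1); best=1920 via (C,hash)
  {AC}: card=160; try (C,nl_idx)→480, (A,hash)→640, (A,nl_idx)→720, (C,merge)→960, (A,merge)→1000, (C,hash)→1200 …(+2); best=480 via (C,nl_idx)
  {AB}: card=400; try (A,hash)→1280, (A,nl_idx)→3200, (B,merge)→4320, (A,merge)→4680, (B,hash)→7280, (B,nl)→16040 …(+1); best=1280 via (A,hash)
  {ABC}: card=320; try (C,hash)→2800, (C,nl_idx)→4400, (C,merge)→5920, (B,merge)→5920, (B,hash)→7840, (A,hash)→8800 …(+5); best=2800 via (C,hash)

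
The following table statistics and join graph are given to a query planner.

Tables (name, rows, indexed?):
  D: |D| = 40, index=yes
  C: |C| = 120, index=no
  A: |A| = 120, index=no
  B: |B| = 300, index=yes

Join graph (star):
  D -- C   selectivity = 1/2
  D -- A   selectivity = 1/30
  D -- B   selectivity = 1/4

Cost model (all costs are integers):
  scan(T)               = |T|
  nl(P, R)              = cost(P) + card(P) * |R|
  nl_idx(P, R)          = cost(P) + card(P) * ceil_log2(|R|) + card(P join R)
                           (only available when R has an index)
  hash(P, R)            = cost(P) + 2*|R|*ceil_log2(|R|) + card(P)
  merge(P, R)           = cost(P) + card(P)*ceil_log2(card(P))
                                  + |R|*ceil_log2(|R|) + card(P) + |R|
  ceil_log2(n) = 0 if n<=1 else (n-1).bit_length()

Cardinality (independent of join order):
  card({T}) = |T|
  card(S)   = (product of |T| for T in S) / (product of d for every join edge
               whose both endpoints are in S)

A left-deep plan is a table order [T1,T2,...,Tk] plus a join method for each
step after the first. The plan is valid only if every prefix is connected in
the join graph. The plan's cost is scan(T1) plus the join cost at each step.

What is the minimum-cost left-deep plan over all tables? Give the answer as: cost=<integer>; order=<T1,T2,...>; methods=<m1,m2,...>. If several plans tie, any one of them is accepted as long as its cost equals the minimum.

Selinger DP (subsets sized 1..n):
  {D}: scan cost=40, card=40
  {C}: scan cost=120, card=120
  {A}: scan cost=120, card=120
  {B}: scan cost=300, card=300
  {CD}: card=2400; try (D,hash)→720, (C,merge)→1280, (D,merge)→1360, (C,hash)→1760, (D,nl_idx)→3240, (C,nl)→4840 …(+1); best=720 via (D,hash)
  {AD}: card=160; try (D,hash)→720, (D,nl_idx)→1000, (A,merge)→1280, (D,merge)→1360, (A,hash)→1760, (A,nl)→4840 …(+1); best=720 via (D,hash)
  {BD}: card=3000; try (D,hash)→1080, (B,merge)→3320, (B,nl_idx)→3400, (D,merge)→3580, (D,nl_idx)→5100, (B,hash)→5480 …(+2); best=1080 via (D,hash)
  {ACD}: card=9600; try (C,hash)→2560, (C,merge)→3120, (A,hash)→4800, (C,nl)→19920, (A,merge)→32880, (A,nl)→288720; best=2560 via (C,hash)
  {BCD}: card=180000; try (C,hash)→5760, (B,hash)→8520, (B,merge)→34920, (C,merge)→41040, (B,nl_idx)→202320, (C,nl)→361080 …(+1); best=5760 via (C,hash)
  {ABD}: card=12000; try (B,merge)→5160, (A,hash)→5760, (B,hash)→6280, (B,nl_idx)→14160, (A,merge)→41040, (B,nl)→48720 …(+1); best=5160 via (B,merge)
  {ABCD}: card=720000; try (B,hash)→17560, (C,hash)→18840, (B,merge)→149560, (C,merge)→186120, (A,hash)→187440, (B,nl_idx)→808960 …(+4); best=17560 via (B,hash)

cost=17560; order=A,D,C,B; methods=hash,hash,hash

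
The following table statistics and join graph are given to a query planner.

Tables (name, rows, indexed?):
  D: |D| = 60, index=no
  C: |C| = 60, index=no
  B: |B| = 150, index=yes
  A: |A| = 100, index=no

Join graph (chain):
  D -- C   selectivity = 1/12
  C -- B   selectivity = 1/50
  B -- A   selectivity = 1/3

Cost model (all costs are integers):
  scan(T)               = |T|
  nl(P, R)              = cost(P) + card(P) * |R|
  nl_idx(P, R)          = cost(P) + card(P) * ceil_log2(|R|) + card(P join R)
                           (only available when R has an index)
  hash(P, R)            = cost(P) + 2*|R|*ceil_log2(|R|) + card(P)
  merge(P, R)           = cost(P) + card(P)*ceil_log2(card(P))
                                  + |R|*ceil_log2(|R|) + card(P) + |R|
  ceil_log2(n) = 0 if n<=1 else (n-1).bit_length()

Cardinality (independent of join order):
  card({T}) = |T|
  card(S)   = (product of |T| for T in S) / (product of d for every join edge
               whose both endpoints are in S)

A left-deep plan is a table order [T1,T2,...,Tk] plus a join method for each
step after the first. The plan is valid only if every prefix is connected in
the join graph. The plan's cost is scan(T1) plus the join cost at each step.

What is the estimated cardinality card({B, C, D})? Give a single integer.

Tables in S: B(150), C(60), D(60)
Edges inside S: D-C(d=12), C-B(d=50)
numerator = 150 * 60 * 60 = 540000
denominator = 12 * 50 = 600
card(S) = 540000 / 600 = 900

900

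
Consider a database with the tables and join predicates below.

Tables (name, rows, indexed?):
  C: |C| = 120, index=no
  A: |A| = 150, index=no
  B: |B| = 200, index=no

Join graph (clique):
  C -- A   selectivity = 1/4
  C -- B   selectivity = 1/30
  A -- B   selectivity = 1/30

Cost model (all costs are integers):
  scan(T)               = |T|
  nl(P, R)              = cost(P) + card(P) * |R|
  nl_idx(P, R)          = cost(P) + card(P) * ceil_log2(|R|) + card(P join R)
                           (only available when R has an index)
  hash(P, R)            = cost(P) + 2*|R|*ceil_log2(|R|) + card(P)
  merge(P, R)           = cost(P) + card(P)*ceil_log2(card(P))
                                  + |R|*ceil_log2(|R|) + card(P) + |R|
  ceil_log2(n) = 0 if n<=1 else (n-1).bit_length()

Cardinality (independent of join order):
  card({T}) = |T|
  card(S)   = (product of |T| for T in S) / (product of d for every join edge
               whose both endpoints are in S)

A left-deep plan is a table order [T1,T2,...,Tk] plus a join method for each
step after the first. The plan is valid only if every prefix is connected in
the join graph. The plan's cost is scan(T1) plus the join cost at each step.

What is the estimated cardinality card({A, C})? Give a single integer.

Tables in S: A(150), C(120)
Edges inside S: C-A(d=4)
numerator = 150 * 120 = 18000
denominator = 4 = 4
card(S) = 18000 / 4 = 4500

4500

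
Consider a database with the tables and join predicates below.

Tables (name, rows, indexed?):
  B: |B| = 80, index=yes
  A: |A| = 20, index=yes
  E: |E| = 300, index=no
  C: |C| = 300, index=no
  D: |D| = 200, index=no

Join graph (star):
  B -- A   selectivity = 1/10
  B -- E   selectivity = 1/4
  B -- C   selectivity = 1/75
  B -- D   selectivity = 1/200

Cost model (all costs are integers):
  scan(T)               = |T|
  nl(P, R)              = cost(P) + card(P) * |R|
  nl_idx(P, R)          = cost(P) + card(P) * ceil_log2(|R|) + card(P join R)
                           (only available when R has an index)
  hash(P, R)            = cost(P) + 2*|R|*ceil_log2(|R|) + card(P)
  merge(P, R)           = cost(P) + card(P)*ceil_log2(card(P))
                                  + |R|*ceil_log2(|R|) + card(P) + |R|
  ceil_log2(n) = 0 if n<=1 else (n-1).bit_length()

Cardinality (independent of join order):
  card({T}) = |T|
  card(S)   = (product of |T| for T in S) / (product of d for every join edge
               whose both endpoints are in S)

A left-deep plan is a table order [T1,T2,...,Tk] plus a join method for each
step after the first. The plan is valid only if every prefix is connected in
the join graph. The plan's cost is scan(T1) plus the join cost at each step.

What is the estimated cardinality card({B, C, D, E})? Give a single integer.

Tables in S: B(80), C(300), D(200), E(300)
Edges inside S: B-E(d=4), B-C(d=75), B-D(d=200)
numerator = 80 * 300 * 200 * 300 = 1440000000
denominator = 4 * 75 * 200 = 60000
card(S) = 1440000000 / 60000 = 24000

24000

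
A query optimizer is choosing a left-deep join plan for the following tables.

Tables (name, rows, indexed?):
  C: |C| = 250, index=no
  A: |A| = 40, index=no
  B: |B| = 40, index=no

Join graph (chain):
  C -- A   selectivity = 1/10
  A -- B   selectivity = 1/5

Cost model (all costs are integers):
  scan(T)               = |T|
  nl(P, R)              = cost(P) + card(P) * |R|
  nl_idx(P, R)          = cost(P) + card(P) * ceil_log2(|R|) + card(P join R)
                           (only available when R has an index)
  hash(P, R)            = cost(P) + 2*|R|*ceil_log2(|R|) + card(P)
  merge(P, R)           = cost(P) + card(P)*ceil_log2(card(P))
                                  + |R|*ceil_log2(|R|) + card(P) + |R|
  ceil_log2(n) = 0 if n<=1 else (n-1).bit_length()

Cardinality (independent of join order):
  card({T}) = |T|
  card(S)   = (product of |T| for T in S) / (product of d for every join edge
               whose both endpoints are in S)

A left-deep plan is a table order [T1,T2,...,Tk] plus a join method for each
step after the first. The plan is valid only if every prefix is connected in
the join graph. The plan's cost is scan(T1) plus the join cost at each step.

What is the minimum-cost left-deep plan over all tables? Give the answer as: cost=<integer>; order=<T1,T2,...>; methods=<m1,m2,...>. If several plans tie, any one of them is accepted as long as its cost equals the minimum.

cost=2460; order=C,A,B; methods=hash,hash

Selinger DP (subsets sized 1..n):
  {C}: scan cost=250, card=250
  {A}: scan cost=40, card=40
  {B}: scan cost=40, card=40
  {AC}: card=1000; try (A,hash)→980, (C,merge)→2570, (A,merge)→2780, (C,hash)→4080, (C,nl)→10040, (A,nl)→10250; best=980 via (A,hash)
  {AB}: card=320; try (B,hash)→560, (A,hash)→560, (B,merge)→600, (A,merge)→600, (B,nl)→1640, (A,nl)→1640; best=560 via (B,hash)
  {ABC}: card=8000; try (B,hash)→2460, (C,hash)→4880, (C,merge)→6010, (B,merge)→12260, (B,nl)→40980, (C,nl)→80560; best=2460 via (B,hash)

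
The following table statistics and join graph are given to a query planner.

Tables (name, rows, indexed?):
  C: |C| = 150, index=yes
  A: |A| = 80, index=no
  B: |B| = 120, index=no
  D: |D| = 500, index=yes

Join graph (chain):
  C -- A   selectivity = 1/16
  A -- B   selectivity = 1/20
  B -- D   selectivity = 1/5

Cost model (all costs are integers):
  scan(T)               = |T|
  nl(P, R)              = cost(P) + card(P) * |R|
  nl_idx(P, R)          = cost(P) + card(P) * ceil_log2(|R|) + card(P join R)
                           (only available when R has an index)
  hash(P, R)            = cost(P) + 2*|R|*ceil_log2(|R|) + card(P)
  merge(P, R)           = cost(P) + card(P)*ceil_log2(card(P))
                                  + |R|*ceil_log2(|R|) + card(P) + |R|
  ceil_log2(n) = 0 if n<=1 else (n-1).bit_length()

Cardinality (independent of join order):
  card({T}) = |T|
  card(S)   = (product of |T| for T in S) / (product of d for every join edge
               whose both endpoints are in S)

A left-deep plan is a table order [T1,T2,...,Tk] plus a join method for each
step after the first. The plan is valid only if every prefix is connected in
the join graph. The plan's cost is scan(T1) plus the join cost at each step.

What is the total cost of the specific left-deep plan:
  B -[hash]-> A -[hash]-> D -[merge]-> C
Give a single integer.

step 1: scan B: cost=120, card=120
step 2: join A via hash
    card(P join A) = 120*80/(20) = 480
    cost = 120 + 2*80*7 + 120 = 1360
step 3: join D via hash
    card(P join D) = 480*500/(5) = 48000
    cost = 1360 + 2*500*9 + 480 = 10840
step 4: join C via merge
    card(P join C) = 48000*150/(16) = 450000
    cost = 10840 + 48000*16 + 150*8 + 48000 + 150 = 828190

828190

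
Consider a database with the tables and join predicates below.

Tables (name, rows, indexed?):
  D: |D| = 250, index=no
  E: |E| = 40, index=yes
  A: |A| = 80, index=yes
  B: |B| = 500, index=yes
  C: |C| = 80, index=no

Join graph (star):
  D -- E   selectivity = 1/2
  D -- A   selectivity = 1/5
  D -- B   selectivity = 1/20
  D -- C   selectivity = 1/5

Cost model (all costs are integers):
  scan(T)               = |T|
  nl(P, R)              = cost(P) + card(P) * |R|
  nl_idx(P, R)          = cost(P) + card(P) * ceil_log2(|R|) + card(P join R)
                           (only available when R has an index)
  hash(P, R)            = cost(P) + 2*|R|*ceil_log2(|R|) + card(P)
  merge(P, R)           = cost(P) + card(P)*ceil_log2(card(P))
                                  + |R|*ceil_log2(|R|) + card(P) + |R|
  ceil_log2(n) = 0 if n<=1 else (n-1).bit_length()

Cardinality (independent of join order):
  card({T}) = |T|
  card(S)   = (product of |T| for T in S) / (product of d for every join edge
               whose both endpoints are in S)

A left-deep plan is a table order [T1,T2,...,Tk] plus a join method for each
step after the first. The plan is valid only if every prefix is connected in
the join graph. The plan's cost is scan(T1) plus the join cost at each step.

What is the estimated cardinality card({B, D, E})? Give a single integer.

125000

Tables in S: B(500), D(250), E(40)
Edges inside S: D-E(d=2), D-B(d=20)
numerator = 500 * 250 * 40 = 5000000
denominator = 2 * 20 = 40
card(S) = 5000000 / 40 = 125000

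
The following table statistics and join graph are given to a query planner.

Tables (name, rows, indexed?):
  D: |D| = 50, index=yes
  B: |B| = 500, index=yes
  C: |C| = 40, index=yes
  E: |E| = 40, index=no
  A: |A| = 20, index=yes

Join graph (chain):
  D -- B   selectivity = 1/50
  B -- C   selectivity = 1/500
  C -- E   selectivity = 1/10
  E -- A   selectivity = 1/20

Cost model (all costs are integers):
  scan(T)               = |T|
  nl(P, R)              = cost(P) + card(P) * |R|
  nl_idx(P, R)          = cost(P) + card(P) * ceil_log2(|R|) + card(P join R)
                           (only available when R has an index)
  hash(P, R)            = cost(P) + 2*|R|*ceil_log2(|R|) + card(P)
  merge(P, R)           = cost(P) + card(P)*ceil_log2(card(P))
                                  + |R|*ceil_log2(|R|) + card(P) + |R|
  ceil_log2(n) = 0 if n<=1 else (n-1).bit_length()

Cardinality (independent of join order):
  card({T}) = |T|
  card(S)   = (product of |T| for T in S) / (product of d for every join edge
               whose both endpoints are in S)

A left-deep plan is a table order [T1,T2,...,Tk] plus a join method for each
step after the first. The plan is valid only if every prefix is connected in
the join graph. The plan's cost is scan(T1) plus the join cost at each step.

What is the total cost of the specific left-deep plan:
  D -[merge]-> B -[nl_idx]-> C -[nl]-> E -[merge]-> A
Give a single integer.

11600

step 1: scan D: cost=50, card=50
step 2: join B via merge
    card(P join B) = 50*500/(50) = 500
    cost = 50 + 50*6 + 500*9 + 50 + 500 = 5400
step 3: join C via nl_idx
    card(P join C) = 500*40/(500) = 40
    cost = 5400 + 500*6 + 40 = 8440
step 4: join E via nl
    card(P join E) = 40*40/(10) = 160
    cost = 8440 + 40*40 = 10040
step 5: join A via merge
    card(P join A) = 160*20/(20) = 160
    cost = 10040 + 160*8 + 20*5 + 160 + 20 = 11600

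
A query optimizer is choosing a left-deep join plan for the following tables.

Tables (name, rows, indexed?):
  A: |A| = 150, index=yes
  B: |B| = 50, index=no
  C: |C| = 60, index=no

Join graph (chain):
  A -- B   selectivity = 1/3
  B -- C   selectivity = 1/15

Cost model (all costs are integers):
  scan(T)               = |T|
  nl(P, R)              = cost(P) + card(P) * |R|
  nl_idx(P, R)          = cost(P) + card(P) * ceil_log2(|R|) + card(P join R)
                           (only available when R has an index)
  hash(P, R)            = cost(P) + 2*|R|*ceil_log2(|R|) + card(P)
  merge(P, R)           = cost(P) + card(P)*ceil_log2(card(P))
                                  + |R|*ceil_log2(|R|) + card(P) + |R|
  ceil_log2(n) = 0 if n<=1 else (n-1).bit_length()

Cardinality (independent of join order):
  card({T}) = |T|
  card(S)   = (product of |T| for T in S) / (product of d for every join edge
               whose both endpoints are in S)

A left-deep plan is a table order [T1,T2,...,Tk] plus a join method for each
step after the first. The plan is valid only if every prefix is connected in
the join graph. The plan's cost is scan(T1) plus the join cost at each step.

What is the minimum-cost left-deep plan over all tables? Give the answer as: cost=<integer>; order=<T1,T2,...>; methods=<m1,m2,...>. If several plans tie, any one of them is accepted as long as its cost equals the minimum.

Selinger DP (subsets sized 1..n):
  {A}: scan cost=150, card=150
  {B}: scan cost=50, card=50
  {C}: scan cost=60, card=60
  {AB}: card=2500; try (B,hash)→900, (A,merge)→1750, (B,merge)→1850, (A,hash)→2500, (A,nl_idx)→2950, (A,nl)→7550 …(+1); best=900 via (B,hash)
  {BC}: card=200; try (B,hash)→720, (C,hash)→820, (C,merge)→820, (B,merge)→830, (C,nl)→3050, (B,nl)→3060; best=720 via (B,hash)
  {ABC}: card=10000; try (A,hash)→3320, (A,merge)→3870, (C,hash)→4120, (A,nl_idx)→12320, (A,nl)→30720, (C,merge)→33820 …(+1); best=3320 via (A,hash)

cost=3320; order=C,B,A; methods=hash,hash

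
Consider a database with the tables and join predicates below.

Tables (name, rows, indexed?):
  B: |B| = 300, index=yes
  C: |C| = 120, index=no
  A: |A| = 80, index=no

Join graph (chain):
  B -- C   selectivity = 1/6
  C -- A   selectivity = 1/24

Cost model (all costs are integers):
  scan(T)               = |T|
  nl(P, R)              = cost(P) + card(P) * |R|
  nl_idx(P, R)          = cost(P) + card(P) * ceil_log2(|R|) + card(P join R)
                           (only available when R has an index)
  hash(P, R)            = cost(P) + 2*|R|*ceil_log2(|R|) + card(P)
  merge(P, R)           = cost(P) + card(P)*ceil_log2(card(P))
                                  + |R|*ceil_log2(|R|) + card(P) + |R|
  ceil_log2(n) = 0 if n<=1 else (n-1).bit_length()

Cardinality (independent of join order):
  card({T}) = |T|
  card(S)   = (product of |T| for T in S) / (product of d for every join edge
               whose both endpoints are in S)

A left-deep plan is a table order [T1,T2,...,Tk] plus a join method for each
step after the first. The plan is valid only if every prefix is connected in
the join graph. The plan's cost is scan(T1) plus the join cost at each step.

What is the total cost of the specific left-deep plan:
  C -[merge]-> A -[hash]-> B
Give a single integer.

7520

step 1: scan C: cost=120, card=120
step 2: join A via merge
    card(P join A) = 120*80/(24) = 400
    cost = 120 + 120*7 + 80*7 + 120 + 80 = 1720
step 3: join B via hash
    card(P join B) = 400*300/(6) = 20000
    cost = 1720 + 2*300*9 + 400 = 7520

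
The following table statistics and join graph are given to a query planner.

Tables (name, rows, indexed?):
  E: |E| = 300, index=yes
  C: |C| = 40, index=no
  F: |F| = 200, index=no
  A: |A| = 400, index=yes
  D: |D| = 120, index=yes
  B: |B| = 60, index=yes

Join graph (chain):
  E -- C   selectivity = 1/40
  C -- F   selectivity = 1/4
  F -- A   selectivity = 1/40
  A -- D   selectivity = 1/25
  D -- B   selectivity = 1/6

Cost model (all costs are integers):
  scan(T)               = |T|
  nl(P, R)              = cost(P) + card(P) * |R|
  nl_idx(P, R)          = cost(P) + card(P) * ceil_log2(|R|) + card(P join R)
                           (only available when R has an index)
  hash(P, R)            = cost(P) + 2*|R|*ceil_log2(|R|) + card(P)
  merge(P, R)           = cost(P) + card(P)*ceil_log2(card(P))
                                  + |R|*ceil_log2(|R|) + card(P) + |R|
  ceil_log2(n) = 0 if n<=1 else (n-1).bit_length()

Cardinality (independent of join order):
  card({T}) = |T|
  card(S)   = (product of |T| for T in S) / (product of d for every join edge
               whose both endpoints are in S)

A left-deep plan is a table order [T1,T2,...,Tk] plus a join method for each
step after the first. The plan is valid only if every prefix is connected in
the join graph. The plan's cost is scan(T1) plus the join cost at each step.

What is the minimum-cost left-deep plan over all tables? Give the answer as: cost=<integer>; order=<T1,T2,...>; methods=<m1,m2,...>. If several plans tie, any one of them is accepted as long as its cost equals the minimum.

cost=839800; order=A,D,F,C,E,B; methods=hash,hash,hash,hash,hash

Selinger DP (subsets sized 1..n):
  {E}: scan cost=300, card=300
  {C}: scan cost=40, card=40
  {F}: scan cost=200, card=200
  {A}: scan cost=400, card=400
  {D}: scan cost=120, card=120
  {B}: scan cost=60, card=60
  {CE}: card=300; try (E,nl_idx)→700, (C,hash)→1080, (E,merge)→3320, (C,merge)→3580, (E,hash)→5480, (E,nl)→12040 …(+1); best=700 via (E,nl_idx)
  {CF}: card=2000; try (C,hash)→880, (F,merge)→2120, (C,merge)→2280, (F,hash)→3280, (F,nl)→8040, (C,nl)→8200; best=880 via (C,hash)
  {AF}: card=2000; try (F,hash)→4000, (A,nl_idx)→4000, (A,merge)→6000, (F,merge)→6200, (A,hash)→7600, (A,nl)→80200 …(+1); best=4000 via (F,hash)
  {AD}: card=1920; try (D,hash)→2480, (A,nl_idx)→3120, (A,merge)→5080, (D,nl_idx)→5120, (D,merge)→5360, (A,hash)→7440 …(+2); best=2480 via (D,hash)
  {BD}: card=1200; try (B,hash)→960, (D,merge)→1440, (B,merge)→1500, (D,nl_idx)→1680, (D,hash)→1800, (B,nl_idx)→2040 …(+2); best=960 via (B,hash)
  {CEF}: card=15000; try (F,hash)→4200, (F,merge)→5500, (E,hash)→8280, (E,merge)→27880, (E,nl_idx)→33880, (F,nl)→60700 …(+1); best=4200 via (F,hash)
  {ACF}: card=20000; try (C,hash)→6480, (A,hash)→10080, (C,merge)→28280, (A,merge)→28880, (A,nl_idx)→38880, (C,nl)→84000 …(+1); best=6480 via (C,hash)
  {ADF}: card=9600; try (F,hash)→7600, (D,hash)→7680, (F,merge)→27320, (D,nl_idx)→27600, (D,merge)→28960, (D,nl)→244000 …(+1); best=7600 via (F,hash)
  {ABD}: card=19200; try (B,hash)→5120, (A,hash)→9360, (A,merge)→19360, (B,merge)→25940, (A,nl_idx)→30960, (B,nl_idx)→33200 …(+2); best=5120 via (B,hash)
  {ACEF}: card=150000; try (A,hash)→26400, (E,hash)→31880, (A,merge)→233200, (A,nl_idx)→289200, (E,merge)→329480, (E,nl_idx)→336480 …(+2); best=26400 via (A,hash)
  {ACDF}: card=96000; try (C,hash)→17680, (D,hash)→28160, (C,merge)→151880, (D,nl_idx)→242480, (D,merge)→327440, (C,nl)→391600 …(+1); best=17680 via (C,hash)
  {ABDF}: card=96000; try (B,hash)→17920, (F,hash)→27520, (B,merge)→152020, (B,nl_idx)→161200, (F,merge)→314120, (B,nl)→583600 …(+1); best=17920 via (B,hash)
  {ACDEF}: card=720000; try (E,hash)→119080, (D,hash)→178080, (E,nl_idx)→1601680, (E,merge)→1748680, (D,nl_idx)→1796400, (D,merge)→2877360 …(+2); best=119080 via (E,hash)
  {ABCDF}: card=960000; try (C,hash)→114400, (B,hash)→114400, (B,nl_idx)→1553680, (B,merge)→1746100, (C,merge)→1746200, (C,nl)→3857920 …(+1); best=114400 via (C,hash)
  {ABCDEF}: card=7200000; try (B,hash)→839800, (E,hash)→1079800, (B,nl_idx)→11639080, (B,merge)→15239500, (E,nl_idx)→15954400, (E,merge)→20277400 …(+2); best=839800 via (B,hash)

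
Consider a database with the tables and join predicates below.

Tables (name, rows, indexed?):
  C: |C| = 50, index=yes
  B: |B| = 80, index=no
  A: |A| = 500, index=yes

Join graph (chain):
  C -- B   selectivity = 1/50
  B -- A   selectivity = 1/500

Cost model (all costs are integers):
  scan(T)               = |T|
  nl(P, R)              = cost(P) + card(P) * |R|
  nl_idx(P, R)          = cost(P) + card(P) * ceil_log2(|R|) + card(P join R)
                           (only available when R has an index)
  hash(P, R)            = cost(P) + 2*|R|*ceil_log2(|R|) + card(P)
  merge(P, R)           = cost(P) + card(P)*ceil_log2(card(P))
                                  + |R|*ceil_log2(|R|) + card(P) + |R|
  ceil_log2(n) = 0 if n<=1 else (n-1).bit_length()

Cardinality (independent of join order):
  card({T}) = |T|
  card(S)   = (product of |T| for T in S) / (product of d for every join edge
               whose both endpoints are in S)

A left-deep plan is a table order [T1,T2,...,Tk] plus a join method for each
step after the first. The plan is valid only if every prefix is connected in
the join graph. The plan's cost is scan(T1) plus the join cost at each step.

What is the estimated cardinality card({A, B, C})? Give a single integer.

Tables in S: A(500), B(80), C(50)
Edges inside S: C-B(d=50), B-A(d=500)
numerator = 500 * 80 * 50 = 2000000
denominator = 50 * 500 = 25000
card(S) = 2000000 / 25000 = 80

80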